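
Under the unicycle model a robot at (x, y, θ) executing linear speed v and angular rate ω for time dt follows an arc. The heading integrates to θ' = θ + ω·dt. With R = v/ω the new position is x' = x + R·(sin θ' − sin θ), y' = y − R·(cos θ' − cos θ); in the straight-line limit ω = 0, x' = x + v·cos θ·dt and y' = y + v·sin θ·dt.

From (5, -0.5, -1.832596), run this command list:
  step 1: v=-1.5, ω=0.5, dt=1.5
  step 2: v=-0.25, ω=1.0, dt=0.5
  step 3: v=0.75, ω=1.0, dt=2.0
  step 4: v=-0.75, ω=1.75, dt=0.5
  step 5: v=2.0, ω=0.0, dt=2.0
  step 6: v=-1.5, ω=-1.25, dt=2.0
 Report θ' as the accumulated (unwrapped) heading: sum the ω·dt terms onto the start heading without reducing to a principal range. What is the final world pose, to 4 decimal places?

(2.1335, 2.9742, -0.2076)

step 1: θ'=-1.0826 (R=-3.0000) → pose (4.7518, 1.6836, -1.0826)
step 2: θ'=-0.5826 (R=-0.2500) → pose (4.6685, 1.7751, -0.5826)
step 3: θ'=1.4174 (R=0.7500) → pose (5.8224, 2.2868, 1.4174)
step 4: θ'=2.2924 (R=-0.4286) → pose (5.9241, 1.9382, 2.2924)
step 5: θ'=2.2924 (straight) → pose (3.2818, 4.9411, 2.2924)
step 6: θ'=-0.2076 (R=1.2000) → pose (2.1335, 2.9742, -0.2076)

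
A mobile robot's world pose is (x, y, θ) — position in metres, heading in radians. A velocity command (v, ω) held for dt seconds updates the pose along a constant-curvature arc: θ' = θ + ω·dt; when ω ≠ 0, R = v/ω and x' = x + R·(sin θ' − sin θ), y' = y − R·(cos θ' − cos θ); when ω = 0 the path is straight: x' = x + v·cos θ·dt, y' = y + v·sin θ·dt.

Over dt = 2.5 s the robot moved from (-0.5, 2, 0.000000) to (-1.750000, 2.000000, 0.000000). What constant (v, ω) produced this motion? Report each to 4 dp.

v = -0.5000, ω = 0.0000

Δθ = 0.000000 − 0.000000 = 0.000000
ω = Δθ/dt = 0.000000/2.5 = 0.0000
ω = 0 → v = (Δx·cos θ + Δy·sin θ)/dt = -0.5000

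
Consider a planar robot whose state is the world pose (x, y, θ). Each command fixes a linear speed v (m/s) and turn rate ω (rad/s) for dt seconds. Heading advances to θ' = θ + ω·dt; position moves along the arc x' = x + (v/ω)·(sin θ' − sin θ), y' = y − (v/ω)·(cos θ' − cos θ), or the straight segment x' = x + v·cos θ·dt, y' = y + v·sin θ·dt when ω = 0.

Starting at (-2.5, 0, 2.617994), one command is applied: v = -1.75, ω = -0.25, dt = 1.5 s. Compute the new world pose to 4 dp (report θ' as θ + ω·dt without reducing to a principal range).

(-0.5228, -1.7032, 2.2430)

θ' = 2.6180 + -0.25·1.5 = 2.2430
R = v/ω = -1.75/-0.25 = 7.0000
x' = -2.5 + 7.0000·(sin 2.2430 − sin 2.6180) = -0.5228
y' = 0 − 7.0000·(cos 2.2430 − cos 2.6180) = -1.7032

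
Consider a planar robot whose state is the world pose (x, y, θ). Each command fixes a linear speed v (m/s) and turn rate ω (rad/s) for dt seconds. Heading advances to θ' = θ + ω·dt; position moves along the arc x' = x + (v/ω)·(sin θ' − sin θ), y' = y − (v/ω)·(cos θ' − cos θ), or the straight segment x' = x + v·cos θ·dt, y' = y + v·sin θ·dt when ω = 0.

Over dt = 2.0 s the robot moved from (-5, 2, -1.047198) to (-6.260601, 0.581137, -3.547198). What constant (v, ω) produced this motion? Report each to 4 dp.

Δθ = -3.547198 − -1.047198 = -2.500000
ω = Δθ/dt = -2.500000/2.0 = -1.2500
R = −Δy/(cos θ' − cos θ) = -1.0000
v = R·ω = -1.0000·-1.2500 = 1.2500

v = 1.2500, ω = -1.2500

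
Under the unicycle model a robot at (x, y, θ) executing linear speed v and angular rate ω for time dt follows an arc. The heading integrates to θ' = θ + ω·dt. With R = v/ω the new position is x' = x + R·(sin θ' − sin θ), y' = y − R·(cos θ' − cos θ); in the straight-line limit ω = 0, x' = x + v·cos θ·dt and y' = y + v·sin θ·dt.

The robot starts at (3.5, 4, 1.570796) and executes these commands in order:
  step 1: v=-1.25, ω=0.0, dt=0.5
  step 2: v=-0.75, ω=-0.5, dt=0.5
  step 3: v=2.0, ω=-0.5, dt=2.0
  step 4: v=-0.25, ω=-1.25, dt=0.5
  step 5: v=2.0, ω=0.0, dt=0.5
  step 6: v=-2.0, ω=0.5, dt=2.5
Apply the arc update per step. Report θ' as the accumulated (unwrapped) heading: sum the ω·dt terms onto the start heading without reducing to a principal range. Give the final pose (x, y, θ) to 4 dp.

step 1: θ'=1.5708 (straight) → pose (3.5000, 3.3750, 1.5708)
step 2: θ'=1.3208 (R=1.5000) → pose (3.4534, 3.0039, 1.3208)
step 3: θ'=0.3208 (R=-4.0000) → pose (6.0677, 5.8102, 0.3208)
step 4: θ'=-0.3042 (R=0.2000) → pose (5.9448, 5.8092, -0.3042)
step 5: θ'=-0.3042 (straight) → pose (6.8988, 5.5097, -0.3042)
step 6: θ'=0.9458 (R=-4.0000) → pose (2.4569, 4.0337, 0.9458)

(2.4569, 4.0337, 0.9458)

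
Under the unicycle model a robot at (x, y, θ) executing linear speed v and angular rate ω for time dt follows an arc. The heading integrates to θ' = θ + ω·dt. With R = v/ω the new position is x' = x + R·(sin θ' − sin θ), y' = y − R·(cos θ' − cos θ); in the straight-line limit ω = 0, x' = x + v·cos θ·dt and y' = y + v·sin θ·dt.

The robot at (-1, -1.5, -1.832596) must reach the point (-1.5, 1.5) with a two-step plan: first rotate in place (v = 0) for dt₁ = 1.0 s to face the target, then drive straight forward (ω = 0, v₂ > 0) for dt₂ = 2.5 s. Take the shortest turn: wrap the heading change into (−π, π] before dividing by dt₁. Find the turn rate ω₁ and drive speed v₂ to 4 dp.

heading to target = atan2(1.5−-1.5, -1.5−-1) = 1.7359
Δθ = wrap(1.7359 − -1.8326) = -2.7146; ω₁ = Δθ/dt₁ = -2.7146
distance = √((-1.5−-1)² + (1.5−-1.5)²) = 3.0414; v₂ = distance/dt₂ = 1.2166

ω₁ = -2.7146, v₂ = 1.2166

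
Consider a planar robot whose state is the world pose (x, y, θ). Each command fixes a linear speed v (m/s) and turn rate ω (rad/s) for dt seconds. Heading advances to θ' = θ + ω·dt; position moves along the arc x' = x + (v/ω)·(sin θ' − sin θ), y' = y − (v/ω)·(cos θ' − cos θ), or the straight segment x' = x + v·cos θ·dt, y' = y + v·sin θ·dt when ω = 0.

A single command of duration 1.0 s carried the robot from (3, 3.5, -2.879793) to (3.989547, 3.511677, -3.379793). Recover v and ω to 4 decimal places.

Δθ = -3.379793 − -2.879793 = -0.500000
ω = Δθ/dt = -0.500000/1.0 = -0.5000
R = Δx/(sin θ' − sin θ) = 2.0000
v = R·ω = 2.0000·-0.5000 = -1.0000

v = -1.0000, ω = -0.5000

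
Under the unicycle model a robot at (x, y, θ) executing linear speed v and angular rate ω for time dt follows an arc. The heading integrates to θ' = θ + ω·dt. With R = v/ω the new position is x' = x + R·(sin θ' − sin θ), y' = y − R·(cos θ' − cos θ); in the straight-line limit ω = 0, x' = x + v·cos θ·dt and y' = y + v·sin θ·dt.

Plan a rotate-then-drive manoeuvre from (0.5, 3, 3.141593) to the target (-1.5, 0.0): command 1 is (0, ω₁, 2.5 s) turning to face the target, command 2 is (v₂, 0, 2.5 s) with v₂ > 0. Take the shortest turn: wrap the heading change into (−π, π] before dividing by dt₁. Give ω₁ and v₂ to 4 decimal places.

ω₁ = 0.3931, v₂ = 1.4422

heading to target = atan2(0−3, -1.5−0.5) = -2.1588
Δθ = wrap(-2.1588 − 3.1416) = 0.9828; ω₁ = Δθ/dt₁ = 0.3931
distance = √((-1.5−0.5)² + (0−3)²) = 3.6056; v₂ = distance/dt₂ = 1.4422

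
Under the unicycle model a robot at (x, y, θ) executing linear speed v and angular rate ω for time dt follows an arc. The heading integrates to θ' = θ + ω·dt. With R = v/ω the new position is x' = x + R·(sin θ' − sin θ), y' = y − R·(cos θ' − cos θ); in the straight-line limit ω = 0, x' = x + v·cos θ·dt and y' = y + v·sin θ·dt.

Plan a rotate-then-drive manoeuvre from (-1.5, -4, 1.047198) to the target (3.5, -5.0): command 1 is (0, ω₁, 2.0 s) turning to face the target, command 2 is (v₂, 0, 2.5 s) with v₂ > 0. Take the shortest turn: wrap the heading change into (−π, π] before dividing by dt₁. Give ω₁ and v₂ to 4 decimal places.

heading to target = atan2(-5−-4, 3.5−-1.5) = -0.1974
Δθ = wrap(-0.1974 − 1.0472) = -1.2446; ω₁ = Δθ/dt₁ = -0.6223
distance = √((3.5−-1.5)² + (-5−-4)²) = 5.0990; v₂ = distance/dt₂ = 2.0396

ω₁ = -0.6223, v₂ = 2.0396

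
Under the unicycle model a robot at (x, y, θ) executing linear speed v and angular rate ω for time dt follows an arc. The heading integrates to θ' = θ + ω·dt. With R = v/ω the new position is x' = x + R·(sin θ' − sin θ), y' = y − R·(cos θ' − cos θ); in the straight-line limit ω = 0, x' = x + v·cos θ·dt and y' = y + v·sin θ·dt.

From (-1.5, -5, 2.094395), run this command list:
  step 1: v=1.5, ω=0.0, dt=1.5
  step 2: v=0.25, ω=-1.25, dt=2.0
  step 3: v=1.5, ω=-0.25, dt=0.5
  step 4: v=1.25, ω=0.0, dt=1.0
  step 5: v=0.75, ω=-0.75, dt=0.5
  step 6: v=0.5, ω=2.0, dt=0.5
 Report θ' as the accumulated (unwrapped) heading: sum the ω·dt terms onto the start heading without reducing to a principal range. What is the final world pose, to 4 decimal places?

(-0.1249, -4.0783, 0.0944)

step 1: θ'=2.0944 (straight) → pose (-2.6250, -3.0514, 2.0944)
step 2: θ'=-0.4056 (R=-0.2000) → pose (-2.3729, -2.7677, -0.4056)
step 3: θ'=-0.5306 (R=-6.0000) → pose (-1.7040, -3.1058, -0.5306)
step 4: θ'=-0.5306 (straight) → pose (-0.6259, -3.7384, -0.5306)
step 5: θ'=-0.9056 (R=-1.0000) → pose (-0.3451, -3.9837, -0.9056)
step 6: θ'=0.0944 (R=0.2500) → pose (-0.1249, -4.0783, 0.0944)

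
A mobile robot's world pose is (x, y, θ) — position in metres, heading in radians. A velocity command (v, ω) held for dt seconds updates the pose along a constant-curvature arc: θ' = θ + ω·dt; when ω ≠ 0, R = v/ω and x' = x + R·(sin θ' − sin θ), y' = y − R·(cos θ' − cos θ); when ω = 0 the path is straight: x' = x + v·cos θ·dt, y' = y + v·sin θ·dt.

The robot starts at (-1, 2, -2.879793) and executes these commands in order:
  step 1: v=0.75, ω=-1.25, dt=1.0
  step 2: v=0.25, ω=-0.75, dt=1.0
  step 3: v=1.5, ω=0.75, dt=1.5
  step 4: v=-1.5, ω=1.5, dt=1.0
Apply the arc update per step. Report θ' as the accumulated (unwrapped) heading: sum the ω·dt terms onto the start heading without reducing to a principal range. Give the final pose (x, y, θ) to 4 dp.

(-1.1772, 4.6432, -2.2548)

step 1: θ'=-4.1298 (R=-0.6000) → pose (-1.6563, 2.2494, -4.1298)
step 2: θ'=-4.8798 (R=-0.3333) → pose (-1.7066, 2.4884, -4.8798)
step 3: θ'=-3.7548 (R=2.0000) → pose (-2.5277, 4.4572, -3.7548)
step 4: θ'=-2.2548 (R=-1.0000) → pose (-1.1772, 4.6432, -2.2548)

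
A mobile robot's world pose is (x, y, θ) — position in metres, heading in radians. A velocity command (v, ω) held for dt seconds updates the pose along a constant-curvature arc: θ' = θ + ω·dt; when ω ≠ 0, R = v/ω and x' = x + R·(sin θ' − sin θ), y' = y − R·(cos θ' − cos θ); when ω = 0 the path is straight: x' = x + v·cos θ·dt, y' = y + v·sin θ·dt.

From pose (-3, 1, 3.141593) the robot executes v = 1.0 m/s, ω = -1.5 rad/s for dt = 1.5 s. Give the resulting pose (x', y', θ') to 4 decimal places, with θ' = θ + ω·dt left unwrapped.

θ' = 3.1416 + -1.5·1.5 = 0.8916
R = v/ω = 1.0/-1.5 = -0.6667
x' = -3 + -0.6667·(sin 0.8916 − sin 3.1416) = -3.5187
y' = 1 − -0.6667·(cos 0.8916 − cos 3.1416) = 2.0854

(-3.5187, 2.0854, 0.8916)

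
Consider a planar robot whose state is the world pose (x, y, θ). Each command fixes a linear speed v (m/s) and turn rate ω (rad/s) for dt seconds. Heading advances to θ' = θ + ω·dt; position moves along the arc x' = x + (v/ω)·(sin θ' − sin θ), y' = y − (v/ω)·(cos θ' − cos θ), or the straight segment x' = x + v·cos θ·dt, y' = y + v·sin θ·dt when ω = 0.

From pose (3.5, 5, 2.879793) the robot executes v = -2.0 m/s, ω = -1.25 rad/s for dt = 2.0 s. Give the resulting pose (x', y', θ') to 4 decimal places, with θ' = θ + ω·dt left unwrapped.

θ' = 2.8798 + -1.25·2.0 = 0.3798
R = v/ω = -2.0/-1.25 = 1.6000
x' = 3.5 + 1.6000·(sin 0.3798 − sin 2.8798) = 3.6791
y' = 5 − 1.6000·(cos 0.3798 − cos 2.8798) = 1.9685

(3.6791, 1.9685, 0.3798)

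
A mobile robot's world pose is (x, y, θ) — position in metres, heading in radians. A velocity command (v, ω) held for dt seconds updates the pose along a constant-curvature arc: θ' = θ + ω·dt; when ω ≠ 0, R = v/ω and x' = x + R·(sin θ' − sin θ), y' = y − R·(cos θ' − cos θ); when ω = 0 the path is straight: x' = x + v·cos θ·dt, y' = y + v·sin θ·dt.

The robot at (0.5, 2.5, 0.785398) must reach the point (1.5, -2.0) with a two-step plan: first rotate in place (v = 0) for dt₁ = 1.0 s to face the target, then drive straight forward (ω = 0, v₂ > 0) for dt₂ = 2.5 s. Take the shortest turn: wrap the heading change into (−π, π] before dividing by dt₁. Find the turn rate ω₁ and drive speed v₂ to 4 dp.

heading to target = atan2(-2−2.5, 1.5−0.5) = -1.3521
Δθ = wrap(-1.3521 − 0.7854) = -2.1375; ω₁ = Δθ/dt₁ = -2.1375
distance = √((1.5−0.5)² + (-2−2.5)²) = 4.6098; v₂ = distance/dt₂ = 1.8439

ω₁ = -2.1375, v₂ = 1.8439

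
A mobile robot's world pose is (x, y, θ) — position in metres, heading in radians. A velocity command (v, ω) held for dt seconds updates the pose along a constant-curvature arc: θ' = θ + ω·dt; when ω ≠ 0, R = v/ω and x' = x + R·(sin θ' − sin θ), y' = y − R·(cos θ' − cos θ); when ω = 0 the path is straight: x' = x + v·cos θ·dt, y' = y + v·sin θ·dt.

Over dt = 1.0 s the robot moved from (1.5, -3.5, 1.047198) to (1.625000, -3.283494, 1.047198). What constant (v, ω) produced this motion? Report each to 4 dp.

Δθ = 1.047198 − 1.047198 = 0.000000
ω = Δθ/dt = 0.000000/1.0 = 0.0000
ω = 0 → v = (Δx·cos θ + Δy·sin θ)/dt = 0.2500

v = 0.2500, ω = 0.0000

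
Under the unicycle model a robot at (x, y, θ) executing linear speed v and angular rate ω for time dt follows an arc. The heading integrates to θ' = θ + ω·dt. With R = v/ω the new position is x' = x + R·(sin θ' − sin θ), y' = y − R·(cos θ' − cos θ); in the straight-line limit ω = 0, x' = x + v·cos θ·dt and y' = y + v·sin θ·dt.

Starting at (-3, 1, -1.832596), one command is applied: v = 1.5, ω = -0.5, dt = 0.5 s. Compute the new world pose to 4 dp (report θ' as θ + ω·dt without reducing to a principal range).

(-3.2822, 0.3072, -2.0826)

θ' = -1.8326 + -0.5·0.5 = -2.0826
R = v/ω = 1.5/-0.5 = -3.0000
x' = -3 + -3.0000·(sin -2.0826 − sin -1.8326) = -3.2822
y' = 1 − -3.0000·(cos -2.0826 − cos -1.8326) = 0.3072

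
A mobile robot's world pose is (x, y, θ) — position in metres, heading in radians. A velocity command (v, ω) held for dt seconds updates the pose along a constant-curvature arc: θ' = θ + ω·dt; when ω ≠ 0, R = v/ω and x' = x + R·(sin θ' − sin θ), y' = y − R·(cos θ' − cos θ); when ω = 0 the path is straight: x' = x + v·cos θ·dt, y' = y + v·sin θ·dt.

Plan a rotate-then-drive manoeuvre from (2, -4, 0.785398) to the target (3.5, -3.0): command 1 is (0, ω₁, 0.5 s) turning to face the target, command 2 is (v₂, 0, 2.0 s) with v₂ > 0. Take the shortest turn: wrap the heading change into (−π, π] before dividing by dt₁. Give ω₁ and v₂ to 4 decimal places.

heading to target = atan2(-3−-4, 3.5−2) = 0.5880
Δθ = wrap(0.5880 − 0.7854) = -0.1974; ω₁ = Δθ/dt₁ = -0.3948
distance = √((3.5−2)² + (-3−-4)²) = 1.8028; v₂ = distance/dt₂ = 0.9014

ω₁ = -0.3948, v₂ = 0.9014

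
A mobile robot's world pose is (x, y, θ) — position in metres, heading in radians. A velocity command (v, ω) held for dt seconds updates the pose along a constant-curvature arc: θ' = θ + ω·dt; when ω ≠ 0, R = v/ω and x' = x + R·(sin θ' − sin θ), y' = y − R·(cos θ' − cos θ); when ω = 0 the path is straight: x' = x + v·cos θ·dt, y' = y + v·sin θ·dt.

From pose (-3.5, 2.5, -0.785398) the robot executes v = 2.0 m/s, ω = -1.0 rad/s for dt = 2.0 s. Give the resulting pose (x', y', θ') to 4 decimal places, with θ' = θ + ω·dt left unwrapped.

θ' = -0.7854 + -1.0·2.0 = -2.7854
R = v/ω = 2.0/-1.0 = -2.0000
x' = -3.5 + -2.0000·(sin -2.7854 − sin -0.7854) = -4.2168
y' = 2.5 − -2.0000·(cos -2.7854 − cos -0.7854) = -0.7887

(-4.2168, -0.7887, -2.7854)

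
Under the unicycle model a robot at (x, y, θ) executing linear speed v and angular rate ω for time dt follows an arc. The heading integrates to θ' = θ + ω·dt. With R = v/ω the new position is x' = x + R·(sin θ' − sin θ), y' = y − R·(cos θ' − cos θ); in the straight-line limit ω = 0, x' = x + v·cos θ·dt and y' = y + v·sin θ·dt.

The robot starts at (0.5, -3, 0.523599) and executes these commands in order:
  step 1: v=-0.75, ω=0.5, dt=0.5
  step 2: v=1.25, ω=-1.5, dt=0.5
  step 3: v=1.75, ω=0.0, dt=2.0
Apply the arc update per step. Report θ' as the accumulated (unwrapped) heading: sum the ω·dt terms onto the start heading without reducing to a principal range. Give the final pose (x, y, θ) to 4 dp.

step 1: θ'=0.7736 (R=-1.5000) → pose (0.2019, -3.2259, 0.7736)
step 2: θ'=0.0236 (R=-0.8333) → pose (0.7645, -2.9890, 0.0236)
step 3: θ'=0.0236 (straight) → pose (4.2636, -2.9064, 0.0236)

(4.2636, -2.9064, 0.0236)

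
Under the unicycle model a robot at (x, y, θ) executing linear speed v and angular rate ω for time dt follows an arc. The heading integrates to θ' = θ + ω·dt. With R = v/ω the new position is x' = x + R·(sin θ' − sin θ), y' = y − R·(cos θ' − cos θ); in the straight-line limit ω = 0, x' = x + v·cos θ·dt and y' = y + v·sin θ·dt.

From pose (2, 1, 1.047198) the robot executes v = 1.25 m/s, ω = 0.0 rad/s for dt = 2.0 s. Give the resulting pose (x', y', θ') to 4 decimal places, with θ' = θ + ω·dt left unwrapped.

(3.2500, 3.1651, 1.0472)

θ' = 1.0472 + 0.0·2.0 = 1.0472
ω = 0 → straight: x' = 2 + 1.25·cos(1.0472)·2.0 = 3.2500
y' = 1 + 1.25·sin(1.0472)·2.0 = 3.1651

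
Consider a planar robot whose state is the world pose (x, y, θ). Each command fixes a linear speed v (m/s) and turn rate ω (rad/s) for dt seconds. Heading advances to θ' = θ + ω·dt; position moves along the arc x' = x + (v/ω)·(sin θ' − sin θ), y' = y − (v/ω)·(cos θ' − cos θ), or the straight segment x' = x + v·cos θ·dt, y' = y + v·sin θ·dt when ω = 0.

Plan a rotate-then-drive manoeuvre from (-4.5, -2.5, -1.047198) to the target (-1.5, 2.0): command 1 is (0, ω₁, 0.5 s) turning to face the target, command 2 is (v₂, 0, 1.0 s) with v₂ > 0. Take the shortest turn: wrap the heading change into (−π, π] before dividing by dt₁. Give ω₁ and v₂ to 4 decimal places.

ω₁ = 4.0600, v₂ = 5.4083

heading to target = atan2(2−-2.5, -1.5−-4.5) = 0.9828
Δθ = wrap(0.9828 − -1.0472) = 2.0300; ω₁ = Δθ/dt₁ = 4.0600
distance = √((-1.5−-4.5)² + (2−-2.5)²) = 5.4083; v₂ = distance/dt₂ = 5.4083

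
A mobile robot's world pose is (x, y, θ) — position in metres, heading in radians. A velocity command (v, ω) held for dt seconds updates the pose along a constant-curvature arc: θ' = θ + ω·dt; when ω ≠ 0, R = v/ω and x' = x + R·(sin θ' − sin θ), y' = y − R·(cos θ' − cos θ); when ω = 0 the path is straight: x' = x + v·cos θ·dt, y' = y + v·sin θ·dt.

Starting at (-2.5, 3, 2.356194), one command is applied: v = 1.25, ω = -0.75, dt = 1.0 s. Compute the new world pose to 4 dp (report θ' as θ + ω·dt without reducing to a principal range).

(-2.9871, 4.1195, 1.6062)

θ' = 2.3562 + -0.75·1.0 = 1.6062
R = v/ω = 1.25/-0.75 = -1.6667
x' = -2.5 + -1.6667·(sin 1.6062 − sin 2.3562) = -2.9871
y' = 3 − -1.6667·(cos 1.6062 − cos 2.3562) = 4.1195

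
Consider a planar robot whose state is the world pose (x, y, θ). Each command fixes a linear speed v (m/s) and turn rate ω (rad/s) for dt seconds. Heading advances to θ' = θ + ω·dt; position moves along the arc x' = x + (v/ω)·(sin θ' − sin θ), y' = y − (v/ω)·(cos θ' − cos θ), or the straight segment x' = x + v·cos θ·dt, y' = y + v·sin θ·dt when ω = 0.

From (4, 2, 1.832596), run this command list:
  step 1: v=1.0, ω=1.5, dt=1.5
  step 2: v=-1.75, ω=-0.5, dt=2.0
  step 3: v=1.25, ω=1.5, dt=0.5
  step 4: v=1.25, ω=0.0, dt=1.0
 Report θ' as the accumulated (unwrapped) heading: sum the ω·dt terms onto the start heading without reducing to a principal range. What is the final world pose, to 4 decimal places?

step 1: θ'=4.0826 (R=0.6667) → pose (2.8173, 2.2201, 4.0826)
step 2: θ'=3.0826 (R=3.5000) → pose (5.8522, 3.6526, 3.0826)
step 3: θ'=3.8326 (R=0.8333) → pose (5.2719, 3.4629, 3.8326)
step 4: θ'=3.8326 (straight) → pose (4.3087, 2.6662, 3.8326)

(4.3087, 2.6662, 3.8326)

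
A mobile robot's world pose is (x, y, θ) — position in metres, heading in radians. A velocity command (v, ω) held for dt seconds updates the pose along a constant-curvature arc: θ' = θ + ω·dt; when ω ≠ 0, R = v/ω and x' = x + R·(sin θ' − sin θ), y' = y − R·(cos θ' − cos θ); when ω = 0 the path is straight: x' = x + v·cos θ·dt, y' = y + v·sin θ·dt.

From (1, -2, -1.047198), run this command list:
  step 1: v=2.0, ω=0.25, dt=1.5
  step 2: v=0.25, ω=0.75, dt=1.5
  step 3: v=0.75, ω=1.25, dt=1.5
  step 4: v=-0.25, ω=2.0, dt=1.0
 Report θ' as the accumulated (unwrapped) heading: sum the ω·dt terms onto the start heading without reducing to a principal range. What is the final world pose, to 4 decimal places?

step 1: θ'=-0.6722 (R=8.0000) → pose (2.9465, -4.2596, -0.6722)
step 2: θ'=0.4528 (R=0.3333) → pose (3.2999, -4.2986, 0.4528)
step 3: θ'=2.3278 (R=0.6000) → pose (3.4736, -3.3470, 2.3278)
step 4: θ'=4.3278 (R=-0.1250) → pose (3.6803, -3.3080, 4.3278)

(3.6803, -3.3080, 4.3278)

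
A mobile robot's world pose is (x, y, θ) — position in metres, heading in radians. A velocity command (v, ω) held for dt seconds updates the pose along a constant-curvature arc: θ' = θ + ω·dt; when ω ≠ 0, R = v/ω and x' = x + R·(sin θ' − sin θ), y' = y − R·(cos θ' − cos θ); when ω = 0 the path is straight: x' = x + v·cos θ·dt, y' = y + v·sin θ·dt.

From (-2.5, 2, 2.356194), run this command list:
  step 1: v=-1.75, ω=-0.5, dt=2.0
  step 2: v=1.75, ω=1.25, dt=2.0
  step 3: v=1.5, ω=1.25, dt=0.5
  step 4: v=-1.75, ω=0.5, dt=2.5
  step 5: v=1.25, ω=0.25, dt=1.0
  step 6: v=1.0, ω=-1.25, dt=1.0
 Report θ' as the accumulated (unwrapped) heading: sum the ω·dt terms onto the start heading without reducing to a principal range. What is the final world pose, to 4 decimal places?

step 1: θ'=1.3562 (R=3.5000) → pose (-1.5552, -1.2202, 1.3562)
step 2: θ'=3.8562 (R=1.4000) → pose (-3.8405, 0.1354, 3.8562)
step 3: θ'=4.4812 (R=1.2000) → pose (-4.2222, -0.4960, 4.4812)
step 4: θ'=5.7312 (R=-3.5000) → pose (-5.7937, 3.2861, 5.7312)
step 5: θ'=5.9812 (R=5.0000) → pose (-4.6589, 2.7698, 5.9812)
step 6: θ'=4.7312 (R=-0.8000) → pose (-4.0970, 2.0211, 4.7312)

(-4.0970, 2.0211, 4.7312)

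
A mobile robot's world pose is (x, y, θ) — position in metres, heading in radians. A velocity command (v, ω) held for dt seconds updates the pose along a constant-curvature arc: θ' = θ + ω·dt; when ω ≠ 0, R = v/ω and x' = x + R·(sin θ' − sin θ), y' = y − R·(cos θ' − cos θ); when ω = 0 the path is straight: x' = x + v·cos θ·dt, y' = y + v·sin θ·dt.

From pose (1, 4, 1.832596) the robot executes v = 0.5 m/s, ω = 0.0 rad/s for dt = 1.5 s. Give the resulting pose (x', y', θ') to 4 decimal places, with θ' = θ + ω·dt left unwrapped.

(0.8059, 4.7244, 1.8326)

θ' = 1.8326 + 0.0·1.5 = 1.8326
ω = 0 → straight: x' = 1 + 0.5·cos(1.8326)·1.5 = 0.8059
y' = 4 + 0.5·sin(1.8326)·1.5 = 4.7244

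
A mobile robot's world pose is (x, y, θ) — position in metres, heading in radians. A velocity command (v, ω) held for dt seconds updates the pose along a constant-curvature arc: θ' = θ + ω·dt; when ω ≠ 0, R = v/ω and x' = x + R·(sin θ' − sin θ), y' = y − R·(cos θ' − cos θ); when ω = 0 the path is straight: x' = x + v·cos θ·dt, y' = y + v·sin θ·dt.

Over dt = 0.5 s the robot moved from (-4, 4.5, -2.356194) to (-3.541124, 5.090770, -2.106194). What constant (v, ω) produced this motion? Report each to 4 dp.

Δθ = -2.106194 − -2.356194 = 0.250000
ω = Δθ/dt = 0.250000/0.5 = 0.5000
R = −Δy/(cos θ' − cos θ) = -3.0000
v = R·ω = -3.0000·0.5000 = -1.5000

v = -1.5000, ω = 0.5000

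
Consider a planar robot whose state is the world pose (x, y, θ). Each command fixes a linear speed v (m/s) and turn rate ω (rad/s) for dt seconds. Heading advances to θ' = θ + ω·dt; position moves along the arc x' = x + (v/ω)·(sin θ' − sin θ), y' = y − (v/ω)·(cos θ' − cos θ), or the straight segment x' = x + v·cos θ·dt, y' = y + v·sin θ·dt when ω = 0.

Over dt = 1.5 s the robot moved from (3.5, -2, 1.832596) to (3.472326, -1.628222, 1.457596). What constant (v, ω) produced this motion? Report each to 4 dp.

Δθ = 1.457596 − 1.832596 = -0.375000
ω = Δθ/dt = -0.375000/1.5 = -0.2500
R = −Δy/(cos θ' − cos θ) = -1.0000
v = R·ω = -1.0000·-0.2500 = 0.2500

v = 0.2500, ω = -0.2500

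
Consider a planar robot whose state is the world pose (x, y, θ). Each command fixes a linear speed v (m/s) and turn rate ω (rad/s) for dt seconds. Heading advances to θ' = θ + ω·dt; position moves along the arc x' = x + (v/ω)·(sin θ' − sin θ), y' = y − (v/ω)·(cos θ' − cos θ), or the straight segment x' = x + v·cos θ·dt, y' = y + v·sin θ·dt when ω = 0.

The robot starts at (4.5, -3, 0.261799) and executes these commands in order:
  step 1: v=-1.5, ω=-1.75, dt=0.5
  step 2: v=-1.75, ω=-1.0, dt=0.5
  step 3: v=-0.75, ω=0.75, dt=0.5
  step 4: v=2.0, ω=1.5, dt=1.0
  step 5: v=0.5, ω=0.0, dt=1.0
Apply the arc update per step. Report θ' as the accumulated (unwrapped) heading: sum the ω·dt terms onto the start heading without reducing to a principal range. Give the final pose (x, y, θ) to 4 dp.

(5.1772, -1.5506, 0.7618)

step 1: θ'=-0.6132 (R=0.8571) → pose (3.7849, -2.8730, -0.6132)
step 2: θ'=-1.1132 (R=1.7500) → pose (3.2220, -2.2150, -1.1132)
step 3: θ'=-0.7382 (R=-1.0000) → pose (2.9979, -1.9171, -0.7382)
step 4: θ'=0.7618 (R=1.3333) → pose (4.8154, -1.8957, 0.7618)
step 5: θ'=0.7618 (straight) → pose (5.1772, -1.5506, 0.7618)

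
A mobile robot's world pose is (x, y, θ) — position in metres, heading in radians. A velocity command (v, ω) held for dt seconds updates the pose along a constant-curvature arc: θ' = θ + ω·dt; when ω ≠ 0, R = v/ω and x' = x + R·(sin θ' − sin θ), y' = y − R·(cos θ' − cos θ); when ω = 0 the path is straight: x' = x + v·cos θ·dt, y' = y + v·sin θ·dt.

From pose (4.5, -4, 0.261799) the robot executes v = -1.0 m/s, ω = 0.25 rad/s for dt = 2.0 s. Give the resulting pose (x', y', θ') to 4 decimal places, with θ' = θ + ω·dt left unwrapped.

(2.7744, -4.9693, 0.7618)

θ' = 0.2618 + 0.25·2.0 = 0.7618
R = v/ω = -1.0/0.25 = -4.0000
x' = 4.5 + -4.0000·(sin 0.7618 − sin 0.2618) = 2.7744
y' = -4 − -4.0000·(cos 0.7618 − cos 0.2618) = -4.9693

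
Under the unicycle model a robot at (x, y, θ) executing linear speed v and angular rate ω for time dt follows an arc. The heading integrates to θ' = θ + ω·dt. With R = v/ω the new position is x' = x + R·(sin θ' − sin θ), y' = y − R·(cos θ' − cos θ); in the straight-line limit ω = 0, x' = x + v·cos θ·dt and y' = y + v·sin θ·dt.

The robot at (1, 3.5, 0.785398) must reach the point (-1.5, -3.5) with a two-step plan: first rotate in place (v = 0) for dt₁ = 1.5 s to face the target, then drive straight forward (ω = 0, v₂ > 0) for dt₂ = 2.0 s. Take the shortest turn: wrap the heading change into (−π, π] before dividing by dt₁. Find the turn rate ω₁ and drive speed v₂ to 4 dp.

ω₁ = -1.7995, v₂ = 3.7165

heading to target = atan2(-3.5−3.5, -1.5−1) = -1.9138
Δθ = wrap(-1.9138 − 0.7854) = -2.6992; ω₁ = Δθ/dt₁ = -1.7995
distance = √((-1.5−1)² + (-3.5−3.5)²) = 7.4330; v₂ = distance/dt₂ = 3.7165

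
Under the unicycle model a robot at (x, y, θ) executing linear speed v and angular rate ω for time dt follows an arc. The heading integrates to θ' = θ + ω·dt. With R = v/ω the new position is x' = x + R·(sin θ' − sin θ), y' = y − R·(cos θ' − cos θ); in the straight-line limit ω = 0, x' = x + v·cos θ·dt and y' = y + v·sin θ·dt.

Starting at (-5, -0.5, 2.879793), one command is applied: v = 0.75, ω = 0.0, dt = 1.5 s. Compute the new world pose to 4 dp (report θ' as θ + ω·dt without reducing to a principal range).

(-6.0867, -0.2088, 2.8798)

θ' = 2.8798 + 0.0·1.5 = 2.8798
ω = 0 → straight: x' = -5 + 0.75·cos(2.8798)·1.5 = -6.0867
y' = -0.5 + 0.75·sin(2.8798)·1.5 = -0.2088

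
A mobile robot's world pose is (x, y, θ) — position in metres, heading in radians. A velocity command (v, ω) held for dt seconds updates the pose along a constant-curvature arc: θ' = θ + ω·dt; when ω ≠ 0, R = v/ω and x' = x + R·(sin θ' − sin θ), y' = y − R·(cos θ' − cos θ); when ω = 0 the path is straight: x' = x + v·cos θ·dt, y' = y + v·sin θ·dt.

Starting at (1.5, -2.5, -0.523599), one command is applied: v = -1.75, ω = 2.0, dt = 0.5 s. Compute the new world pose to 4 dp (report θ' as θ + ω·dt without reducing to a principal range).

θ' = -0.5236 + 2.0·0.5 = 0.4764
R = v/ω = -1.75/2.0 = -0.8750
x' = 1.5 + -0.8750·(sin 0.4764 − sin -0.5236) = 0.6612
y' = -2.5 − -0.8750·(cos 0.4764 − cos -0.5236) = -2.4802

(0.6612, -2.4802, 0.4764)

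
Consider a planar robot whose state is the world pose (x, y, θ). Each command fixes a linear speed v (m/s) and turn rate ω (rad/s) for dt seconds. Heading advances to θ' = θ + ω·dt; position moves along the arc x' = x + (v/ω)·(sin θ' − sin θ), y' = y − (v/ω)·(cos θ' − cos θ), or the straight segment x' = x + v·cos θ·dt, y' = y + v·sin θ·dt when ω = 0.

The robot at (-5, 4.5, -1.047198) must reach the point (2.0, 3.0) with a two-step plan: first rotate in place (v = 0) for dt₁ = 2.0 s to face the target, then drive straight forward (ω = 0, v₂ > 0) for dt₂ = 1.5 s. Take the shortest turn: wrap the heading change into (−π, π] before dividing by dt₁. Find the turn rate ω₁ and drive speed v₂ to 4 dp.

heading to target = atan2(3−4.5, 2−-5) = -0.2111
Δθ = wrap(-0.2111 − -1.0472) = 0.8361; ω₁ = Δθ/dt₁ = 0.4181
distance = √((2−-5)² + (3−4.5)²) = 7.1589; v₂ = distance/dt₂ = 4.7726

ω₁ = 0.4181, v₂ = 4.7726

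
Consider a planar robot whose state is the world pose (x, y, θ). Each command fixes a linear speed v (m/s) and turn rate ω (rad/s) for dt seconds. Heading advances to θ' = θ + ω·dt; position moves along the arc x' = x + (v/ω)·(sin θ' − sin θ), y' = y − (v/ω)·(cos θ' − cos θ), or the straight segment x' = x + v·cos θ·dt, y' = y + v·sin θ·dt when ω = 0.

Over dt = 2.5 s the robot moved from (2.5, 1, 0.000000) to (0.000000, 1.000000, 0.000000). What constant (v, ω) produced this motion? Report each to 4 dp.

v = -1.0000, ω = 0.0000

Δθ = 0.000000 − 0.000000 = 0.000000
ω = Δθ/dt = 0.000000/2.5 = 0.0000
ω = 0 → v = (Δx·cos θ + Δy·sin θ)/dt = -1.0000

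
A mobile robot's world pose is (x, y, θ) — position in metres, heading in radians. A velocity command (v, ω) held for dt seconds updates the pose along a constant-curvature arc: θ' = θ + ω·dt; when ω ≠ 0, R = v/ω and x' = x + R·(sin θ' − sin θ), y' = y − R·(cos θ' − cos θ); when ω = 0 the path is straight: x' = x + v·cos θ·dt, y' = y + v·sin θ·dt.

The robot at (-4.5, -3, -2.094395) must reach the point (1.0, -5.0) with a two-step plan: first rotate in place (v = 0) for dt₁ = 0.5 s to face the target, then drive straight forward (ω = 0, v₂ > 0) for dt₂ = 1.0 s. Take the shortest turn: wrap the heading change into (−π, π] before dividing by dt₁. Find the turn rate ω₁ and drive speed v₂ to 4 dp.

ω₁ = 3.4912, v₂ = 5.8523

heading to target = atan2(-5−-3, 1−-4.5) = -0.3488
Δθ = wrap(-0.3488 − -2.0944) = 1.7456; ω₁ = Δθ/dt₁ = 3.4912
distance = √((1−-4.5)² + (-5−-3)²) = 5.8523; v₂ = distance/dt₂ = 5.8523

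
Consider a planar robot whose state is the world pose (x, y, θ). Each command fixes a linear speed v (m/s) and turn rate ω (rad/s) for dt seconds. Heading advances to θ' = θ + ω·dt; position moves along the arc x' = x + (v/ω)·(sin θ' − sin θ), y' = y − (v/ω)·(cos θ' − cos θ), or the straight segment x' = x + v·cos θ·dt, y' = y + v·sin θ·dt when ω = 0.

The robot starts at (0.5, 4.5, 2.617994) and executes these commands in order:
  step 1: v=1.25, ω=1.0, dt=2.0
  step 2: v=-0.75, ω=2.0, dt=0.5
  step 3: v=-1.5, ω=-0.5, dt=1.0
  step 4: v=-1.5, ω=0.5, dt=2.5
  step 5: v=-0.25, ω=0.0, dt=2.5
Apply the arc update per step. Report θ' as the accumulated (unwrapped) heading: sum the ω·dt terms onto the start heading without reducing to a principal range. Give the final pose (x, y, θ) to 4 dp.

(-6.0497, 6.7949, 6.3680)

step 1: θ'=4.6180 (R=1.2500) → pose (-1.3694, 3.5353, 4.6180)
step 2: θ'=5.6180 (R=-0.3750) → pose (-1.5113, 3.8657, 5.6180)
step 3: θ'=5.1180 (R=3.0000) → pose (-2.4163, 5.0424, 5.1180)
step 4: θ'=6.3680 (R=-3.0000) → pose (-5.4270, 6.8478, 6.3680)
step 5: θ'=6.3680 (straight) → pose (-6.0497, 6.7949, 6.3680)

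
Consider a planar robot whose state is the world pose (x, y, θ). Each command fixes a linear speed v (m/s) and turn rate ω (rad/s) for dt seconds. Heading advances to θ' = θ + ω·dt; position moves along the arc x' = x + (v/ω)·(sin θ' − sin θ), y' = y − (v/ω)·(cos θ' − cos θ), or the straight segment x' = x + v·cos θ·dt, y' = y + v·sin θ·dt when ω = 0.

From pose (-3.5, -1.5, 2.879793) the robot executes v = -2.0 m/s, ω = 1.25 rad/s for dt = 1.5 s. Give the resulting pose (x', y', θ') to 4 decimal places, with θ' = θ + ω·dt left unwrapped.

(-1.4873, 0.1133, 4.7548)

θ' = 2.8798 + 1.25·1.5 = 4.7548
R = v/ω = -2.0/1.25 = -1.6000
x' = -3.5 + -1.6000·(sin 4.7548 − sin 2.8798) = -1.4873
y' = -1.5 − -1.6000·(cos 4.7548 − cos 2.8798) = 0.1133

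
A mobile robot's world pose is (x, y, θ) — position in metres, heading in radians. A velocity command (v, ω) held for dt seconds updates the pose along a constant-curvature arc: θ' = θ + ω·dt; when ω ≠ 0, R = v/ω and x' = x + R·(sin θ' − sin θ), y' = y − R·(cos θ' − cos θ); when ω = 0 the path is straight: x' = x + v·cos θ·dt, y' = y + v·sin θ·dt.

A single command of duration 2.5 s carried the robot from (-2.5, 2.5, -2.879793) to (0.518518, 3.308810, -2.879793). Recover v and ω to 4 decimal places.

v = -1.2500, ω = 0.0000

Δθ = -2.879793 − -2.879793 = 0.000000
ω = Δθ/dt = 0.000000/2.5 = 0.0000
ω = 0 → v = (Δx·cos θ + Δy·sin θ)/dt = -1.2500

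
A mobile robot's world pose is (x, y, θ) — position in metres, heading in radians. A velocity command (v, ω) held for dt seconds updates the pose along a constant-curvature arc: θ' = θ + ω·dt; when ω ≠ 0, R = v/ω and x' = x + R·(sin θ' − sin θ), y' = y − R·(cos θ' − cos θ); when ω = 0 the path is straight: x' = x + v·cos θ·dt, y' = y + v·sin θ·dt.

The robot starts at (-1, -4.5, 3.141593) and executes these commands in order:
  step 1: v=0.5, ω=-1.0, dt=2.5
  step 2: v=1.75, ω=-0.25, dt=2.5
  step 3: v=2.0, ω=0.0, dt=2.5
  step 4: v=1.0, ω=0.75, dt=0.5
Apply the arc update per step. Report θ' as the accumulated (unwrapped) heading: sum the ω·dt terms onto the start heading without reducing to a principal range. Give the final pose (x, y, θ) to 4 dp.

step 1: θ'=0.6416 (R=-0.5000) → pose (-1.2992, -3.5994, 0.6416)
step 2: θ'=0.0166 (R=-7.0000) → pose (2.7739, -2.2084, 0.0166)
step 3: θ'=0.0166 (straight) → pose (7.7732, -2.1254, 0.0166)
step 4: θ'=0.3916 (R=1.3333) → pose (8.2600, -2.0247, 0.3916)

(8.2600, -2.0247, 0.3916)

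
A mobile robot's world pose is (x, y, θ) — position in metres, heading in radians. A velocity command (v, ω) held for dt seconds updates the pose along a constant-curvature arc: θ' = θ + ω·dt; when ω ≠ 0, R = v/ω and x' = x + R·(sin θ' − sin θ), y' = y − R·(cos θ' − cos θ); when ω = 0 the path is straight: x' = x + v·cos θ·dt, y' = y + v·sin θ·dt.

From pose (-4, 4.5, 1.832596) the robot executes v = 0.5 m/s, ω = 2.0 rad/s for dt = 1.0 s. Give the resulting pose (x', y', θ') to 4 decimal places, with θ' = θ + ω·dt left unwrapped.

θ' = 1.8326 + 2.0·1.0 = 3.8326
R = v/ω = 0.5/2.0 = 0.2500
x' = -4 + 0.2500·(sin 3.8326 − sin 1.8326) = -4.4008
y' = 4.5 − 0.2500·(cos 3.8326 − cos 1.8326) = 4.6279

(-4.4008, 4.6279, 3.8326)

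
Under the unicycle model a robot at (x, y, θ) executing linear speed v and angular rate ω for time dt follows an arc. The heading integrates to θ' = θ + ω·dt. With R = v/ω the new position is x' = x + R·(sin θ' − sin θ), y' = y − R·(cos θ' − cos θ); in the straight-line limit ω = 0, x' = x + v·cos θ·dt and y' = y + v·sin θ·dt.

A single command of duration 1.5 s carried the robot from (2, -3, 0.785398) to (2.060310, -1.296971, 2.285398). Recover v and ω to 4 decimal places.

v = 1.2500, ω = 1.0000

Δθ = 2.285398 − 0.785398 = 1.500000
ω = Δθ/dt = 1.500000/1.5 = 1.0000
R = −Δy/(cos θ' − cos θ) = 1.2500
v = R·ω = 1.2500·1.0000 = 1.2500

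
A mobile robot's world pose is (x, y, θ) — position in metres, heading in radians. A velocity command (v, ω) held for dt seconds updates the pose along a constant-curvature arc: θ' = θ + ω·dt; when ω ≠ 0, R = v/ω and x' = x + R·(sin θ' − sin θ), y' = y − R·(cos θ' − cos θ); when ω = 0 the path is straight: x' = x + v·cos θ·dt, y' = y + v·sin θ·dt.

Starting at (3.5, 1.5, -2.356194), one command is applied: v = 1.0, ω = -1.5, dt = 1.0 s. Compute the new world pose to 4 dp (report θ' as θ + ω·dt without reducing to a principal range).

(2.5917, 1.4678, -3.8562)

θ' = -2.3562 + -1.5·1.0 = -3.8562
R = v/ω = 1.0/-1.5 = -0.6667
x' = 3.5 + -0.6667·(sin -3.8562 − sin -2.3562) = 2.5917
y' = 1.5 − -0.6667·(cos -3.8562 − cos -2.3562) = 1.4678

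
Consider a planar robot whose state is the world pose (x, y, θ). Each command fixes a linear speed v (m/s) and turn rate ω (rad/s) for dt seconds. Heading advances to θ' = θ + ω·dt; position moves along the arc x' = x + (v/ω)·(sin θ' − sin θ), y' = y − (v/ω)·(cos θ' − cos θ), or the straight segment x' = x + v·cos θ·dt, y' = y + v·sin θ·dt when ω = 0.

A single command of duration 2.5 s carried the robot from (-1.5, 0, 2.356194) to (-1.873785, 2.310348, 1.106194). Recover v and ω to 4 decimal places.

Δθ = 1.106194 − 2.356194 = -1.250000
ω = Δθ/dt = -1.250000/2.5 = -0.5000
R = −Δy/(cos θ' − cos θ) = -2.0000
v = R·ω = -2.0000·-0.5000 = 1.0000

v = 1.0000, ω = -0.5000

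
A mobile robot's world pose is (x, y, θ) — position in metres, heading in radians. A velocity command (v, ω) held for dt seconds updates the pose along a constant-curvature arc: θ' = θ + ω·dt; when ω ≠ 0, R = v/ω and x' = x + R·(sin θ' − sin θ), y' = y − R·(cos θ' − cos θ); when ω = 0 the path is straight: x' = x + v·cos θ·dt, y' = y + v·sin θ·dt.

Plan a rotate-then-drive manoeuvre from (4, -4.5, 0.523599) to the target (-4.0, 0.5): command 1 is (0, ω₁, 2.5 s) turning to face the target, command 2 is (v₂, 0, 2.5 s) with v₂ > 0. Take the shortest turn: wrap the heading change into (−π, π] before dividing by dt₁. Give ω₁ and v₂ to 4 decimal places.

heading to target = atan2(0.5−-4.5, -4−4) = 2.5830
Δθ = wrap(2.5830 − 0.5236) = 2.0594; ω₁ = Δθ/dt₁ = 0.8238
distance = √((-4−4)² + (0.5−-4.5)²) = 9.4340; v₂ = distance/dt₂ = 3.7736

ω₁ = 0.8238, v₂ = 3.7736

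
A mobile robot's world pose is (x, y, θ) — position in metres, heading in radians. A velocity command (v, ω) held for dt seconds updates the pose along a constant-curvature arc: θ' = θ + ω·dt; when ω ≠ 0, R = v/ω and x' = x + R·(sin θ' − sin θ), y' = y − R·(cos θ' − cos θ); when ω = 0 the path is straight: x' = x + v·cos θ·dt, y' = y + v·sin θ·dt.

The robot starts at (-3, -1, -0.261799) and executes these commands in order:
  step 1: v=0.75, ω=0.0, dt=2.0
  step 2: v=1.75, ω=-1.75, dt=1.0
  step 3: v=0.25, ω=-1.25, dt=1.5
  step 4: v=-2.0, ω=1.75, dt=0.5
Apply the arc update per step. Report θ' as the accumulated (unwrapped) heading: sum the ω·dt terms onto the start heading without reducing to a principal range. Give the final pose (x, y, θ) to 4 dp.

(-0.2992, -3.1359, -3.0118)

step 1: θ'=-0.2618 (straight) → pose (-1.5511, -1.3882, -0.2618)
step 2: θ'=-2.0118 (R=-1.0000) → pose (-0.9056, -2.7810, -2.0118)
step 3: θ'=-3.8868 (R=-0.2000) → pose (-1.2221, -2.8426, -3.8868)
step 4: θ'=-3.0118 (R=-1.1429) → pose (-0.2992, -3.1359, -3.0118)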